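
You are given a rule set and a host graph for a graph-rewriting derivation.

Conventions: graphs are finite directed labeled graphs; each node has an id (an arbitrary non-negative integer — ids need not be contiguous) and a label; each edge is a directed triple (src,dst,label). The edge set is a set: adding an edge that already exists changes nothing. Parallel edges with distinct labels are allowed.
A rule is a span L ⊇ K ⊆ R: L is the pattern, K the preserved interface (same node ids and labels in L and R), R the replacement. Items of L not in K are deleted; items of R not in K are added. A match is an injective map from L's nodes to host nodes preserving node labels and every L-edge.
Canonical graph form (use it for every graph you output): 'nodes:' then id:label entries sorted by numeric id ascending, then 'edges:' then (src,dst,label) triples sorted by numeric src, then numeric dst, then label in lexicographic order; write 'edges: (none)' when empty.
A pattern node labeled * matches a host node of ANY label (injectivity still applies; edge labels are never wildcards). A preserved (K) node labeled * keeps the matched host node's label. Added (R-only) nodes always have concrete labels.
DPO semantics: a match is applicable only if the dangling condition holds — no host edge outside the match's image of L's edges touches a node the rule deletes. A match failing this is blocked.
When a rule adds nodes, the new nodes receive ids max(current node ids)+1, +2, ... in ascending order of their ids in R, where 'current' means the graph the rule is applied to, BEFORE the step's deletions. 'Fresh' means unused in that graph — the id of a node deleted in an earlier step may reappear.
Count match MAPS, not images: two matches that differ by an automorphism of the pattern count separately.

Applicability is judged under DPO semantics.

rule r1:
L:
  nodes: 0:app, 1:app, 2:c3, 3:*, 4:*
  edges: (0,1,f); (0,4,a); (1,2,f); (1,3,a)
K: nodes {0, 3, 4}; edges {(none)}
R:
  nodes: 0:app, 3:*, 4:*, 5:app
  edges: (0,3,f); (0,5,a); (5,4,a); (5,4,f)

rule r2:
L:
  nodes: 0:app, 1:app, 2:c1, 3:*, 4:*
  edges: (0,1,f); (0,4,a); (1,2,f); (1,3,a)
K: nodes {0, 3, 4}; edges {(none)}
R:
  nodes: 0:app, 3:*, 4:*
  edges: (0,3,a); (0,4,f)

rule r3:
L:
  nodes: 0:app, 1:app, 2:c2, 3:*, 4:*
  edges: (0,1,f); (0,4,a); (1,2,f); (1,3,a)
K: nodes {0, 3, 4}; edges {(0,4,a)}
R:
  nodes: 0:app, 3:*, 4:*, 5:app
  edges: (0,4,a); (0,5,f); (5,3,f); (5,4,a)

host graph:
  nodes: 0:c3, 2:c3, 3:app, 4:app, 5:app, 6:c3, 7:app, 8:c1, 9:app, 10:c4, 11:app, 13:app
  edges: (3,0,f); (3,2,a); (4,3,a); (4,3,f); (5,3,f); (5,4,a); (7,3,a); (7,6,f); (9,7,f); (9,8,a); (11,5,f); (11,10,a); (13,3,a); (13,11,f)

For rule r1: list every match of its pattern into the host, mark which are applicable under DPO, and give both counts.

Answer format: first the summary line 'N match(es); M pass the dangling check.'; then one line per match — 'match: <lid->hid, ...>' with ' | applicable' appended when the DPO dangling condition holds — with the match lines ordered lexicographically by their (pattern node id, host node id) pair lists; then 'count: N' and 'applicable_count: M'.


2 match(es); 1 pass the dangling check.
match: 0->5, 1->3, 2->0, 3->2, 4->4
match: 0->9, 1->7, 2->6, 3->3, 4->8 | applicable
count: 2
applicable_count: 1


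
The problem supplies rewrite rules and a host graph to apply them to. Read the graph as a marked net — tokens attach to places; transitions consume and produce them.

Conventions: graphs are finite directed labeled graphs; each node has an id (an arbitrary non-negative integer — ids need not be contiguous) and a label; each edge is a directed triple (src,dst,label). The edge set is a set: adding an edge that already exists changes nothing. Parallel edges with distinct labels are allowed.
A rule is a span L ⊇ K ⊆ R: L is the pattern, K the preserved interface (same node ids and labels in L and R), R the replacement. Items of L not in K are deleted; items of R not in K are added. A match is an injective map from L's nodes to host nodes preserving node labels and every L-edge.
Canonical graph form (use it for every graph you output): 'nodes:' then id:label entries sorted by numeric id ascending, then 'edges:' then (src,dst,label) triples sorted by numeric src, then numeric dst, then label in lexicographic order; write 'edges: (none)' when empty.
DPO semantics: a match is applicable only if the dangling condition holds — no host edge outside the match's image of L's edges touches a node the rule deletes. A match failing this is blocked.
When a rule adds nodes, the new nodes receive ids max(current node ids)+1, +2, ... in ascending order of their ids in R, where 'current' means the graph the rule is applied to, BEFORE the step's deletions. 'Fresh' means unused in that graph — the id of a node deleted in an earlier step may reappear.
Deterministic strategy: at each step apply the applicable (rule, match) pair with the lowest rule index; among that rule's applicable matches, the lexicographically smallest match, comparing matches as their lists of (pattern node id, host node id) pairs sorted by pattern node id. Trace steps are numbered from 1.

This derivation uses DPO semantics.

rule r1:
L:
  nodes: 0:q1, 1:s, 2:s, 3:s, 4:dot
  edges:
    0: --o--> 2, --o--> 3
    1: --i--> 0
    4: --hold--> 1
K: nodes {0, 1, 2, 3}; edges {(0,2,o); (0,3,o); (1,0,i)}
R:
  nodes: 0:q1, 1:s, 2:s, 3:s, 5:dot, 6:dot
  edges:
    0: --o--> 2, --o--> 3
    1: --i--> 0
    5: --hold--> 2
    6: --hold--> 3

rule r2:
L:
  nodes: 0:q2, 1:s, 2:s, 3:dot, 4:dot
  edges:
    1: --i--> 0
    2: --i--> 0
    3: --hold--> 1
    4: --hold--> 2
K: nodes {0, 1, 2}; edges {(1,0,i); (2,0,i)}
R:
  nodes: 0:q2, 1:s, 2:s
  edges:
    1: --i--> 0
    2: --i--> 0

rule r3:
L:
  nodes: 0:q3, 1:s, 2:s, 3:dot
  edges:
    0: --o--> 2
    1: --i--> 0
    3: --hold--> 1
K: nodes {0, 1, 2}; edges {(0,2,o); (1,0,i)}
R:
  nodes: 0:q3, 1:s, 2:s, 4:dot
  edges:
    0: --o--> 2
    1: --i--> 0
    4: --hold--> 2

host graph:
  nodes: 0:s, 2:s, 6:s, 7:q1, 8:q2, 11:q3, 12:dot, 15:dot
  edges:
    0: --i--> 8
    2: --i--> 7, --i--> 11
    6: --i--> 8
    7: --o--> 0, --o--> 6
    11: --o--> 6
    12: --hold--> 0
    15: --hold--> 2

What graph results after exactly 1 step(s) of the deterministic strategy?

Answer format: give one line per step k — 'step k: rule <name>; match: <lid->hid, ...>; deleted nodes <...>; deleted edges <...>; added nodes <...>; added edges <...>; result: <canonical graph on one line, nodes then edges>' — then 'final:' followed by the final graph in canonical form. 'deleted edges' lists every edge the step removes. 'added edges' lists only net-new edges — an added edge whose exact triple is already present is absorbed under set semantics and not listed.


step 1: rule r1; match: 0->7, 1->2, 2->0, 3->6, 4->15; deleted nodes 15; deleted edges (15,2,hold); added nodes 16, 17; added edges (16,0,hold); (17,6,hold); result: nodes: 0:s, 2:s, 6:s, 7:q1, 8:q2, 11:q3, 12:dot, 16:dot, 17:dot edges: (0,8,i); (2,7,i); (2,11,i); (6,8,i); (7,0,o); (7,6,o); (11,6,o); (12,0,hold); (16,0,hold); (17,6,hold)
final:
nodes: 0:s, 2:s, 6:s, 7:q1, 8:q2, 11:q3, 12:dot, 16:dot, 17:dot
edges: (0,8,i); (2,7,i); (2,11,i); (6,8,i); (7,0,o); (7,6,o); (11,6,o); (12,0,hold); (16,0,hold); (17,6,hold)


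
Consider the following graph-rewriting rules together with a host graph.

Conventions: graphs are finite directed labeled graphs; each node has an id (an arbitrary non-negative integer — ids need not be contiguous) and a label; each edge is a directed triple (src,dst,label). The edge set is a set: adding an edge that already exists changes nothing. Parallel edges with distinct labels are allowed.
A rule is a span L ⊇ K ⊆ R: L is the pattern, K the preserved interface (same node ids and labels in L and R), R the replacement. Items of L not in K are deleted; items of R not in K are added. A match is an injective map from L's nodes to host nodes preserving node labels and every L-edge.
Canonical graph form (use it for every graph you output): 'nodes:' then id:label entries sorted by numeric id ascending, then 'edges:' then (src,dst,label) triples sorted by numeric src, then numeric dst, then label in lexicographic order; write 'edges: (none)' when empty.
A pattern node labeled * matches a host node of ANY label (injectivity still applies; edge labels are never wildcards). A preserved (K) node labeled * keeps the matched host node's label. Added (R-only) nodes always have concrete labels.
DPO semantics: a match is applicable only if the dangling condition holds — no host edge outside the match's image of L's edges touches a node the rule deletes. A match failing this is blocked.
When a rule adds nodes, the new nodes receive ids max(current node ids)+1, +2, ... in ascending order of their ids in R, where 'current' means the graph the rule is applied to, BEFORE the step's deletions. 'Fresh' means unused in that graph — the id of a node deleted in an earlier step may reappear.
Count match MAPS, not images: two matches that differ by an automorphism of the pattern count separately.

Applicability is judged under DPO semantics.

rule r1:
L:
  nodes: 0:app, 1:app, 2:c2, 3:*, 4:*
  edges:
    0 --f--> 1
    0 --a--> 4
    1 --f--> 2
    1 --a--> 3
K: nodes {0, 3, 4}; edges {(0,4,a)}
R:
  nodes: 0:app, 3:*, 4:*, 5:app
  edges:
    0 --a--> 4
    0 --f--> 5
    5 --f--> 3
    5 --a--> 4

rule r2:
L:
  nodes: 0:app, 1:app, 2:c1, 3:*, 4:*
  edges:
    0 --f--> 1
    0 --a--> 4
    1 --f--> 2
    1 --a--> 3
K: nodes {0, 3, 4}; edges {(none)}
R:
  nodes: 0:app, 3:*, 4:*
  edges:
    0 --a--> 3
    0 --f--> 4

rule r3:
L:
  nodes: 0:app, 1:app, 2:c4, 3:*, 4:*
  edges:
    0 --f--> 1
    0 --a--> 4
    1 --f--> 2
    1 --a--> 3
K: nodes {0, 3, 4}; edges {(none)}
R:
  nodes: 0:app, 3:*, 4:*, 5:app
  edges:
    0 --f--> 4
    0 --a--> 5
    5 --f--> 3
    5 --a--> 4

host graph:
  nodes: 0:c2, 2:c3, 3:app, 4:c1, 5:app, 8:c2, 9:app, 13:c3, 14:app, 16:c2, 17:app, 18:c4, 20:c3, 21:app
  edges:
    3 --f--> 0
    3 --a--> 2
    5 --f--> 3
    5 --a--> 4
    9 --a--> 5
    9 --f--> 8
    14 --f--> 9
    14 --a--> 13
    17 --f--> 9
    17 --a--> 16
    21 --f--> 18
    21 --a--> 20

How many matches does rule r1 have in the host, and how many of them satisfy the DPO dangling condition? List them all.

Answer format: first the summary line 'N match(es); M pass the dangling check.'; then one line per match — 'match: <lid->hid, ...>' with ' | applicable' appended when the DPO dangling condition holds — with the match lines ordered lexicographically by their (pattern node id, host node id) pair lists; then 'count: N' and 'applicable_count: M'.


3 match(es); 1 pass the dangling check.
match: 0->5, 1->3, 2->0, 3->2, 4->4 | applicable
match: 0->14, 1->9, 2->8, 3->5, 4->13
match: 0->17, 1->9, 2->8, 3->5, 4->16
count: 3
applicable_count: 1


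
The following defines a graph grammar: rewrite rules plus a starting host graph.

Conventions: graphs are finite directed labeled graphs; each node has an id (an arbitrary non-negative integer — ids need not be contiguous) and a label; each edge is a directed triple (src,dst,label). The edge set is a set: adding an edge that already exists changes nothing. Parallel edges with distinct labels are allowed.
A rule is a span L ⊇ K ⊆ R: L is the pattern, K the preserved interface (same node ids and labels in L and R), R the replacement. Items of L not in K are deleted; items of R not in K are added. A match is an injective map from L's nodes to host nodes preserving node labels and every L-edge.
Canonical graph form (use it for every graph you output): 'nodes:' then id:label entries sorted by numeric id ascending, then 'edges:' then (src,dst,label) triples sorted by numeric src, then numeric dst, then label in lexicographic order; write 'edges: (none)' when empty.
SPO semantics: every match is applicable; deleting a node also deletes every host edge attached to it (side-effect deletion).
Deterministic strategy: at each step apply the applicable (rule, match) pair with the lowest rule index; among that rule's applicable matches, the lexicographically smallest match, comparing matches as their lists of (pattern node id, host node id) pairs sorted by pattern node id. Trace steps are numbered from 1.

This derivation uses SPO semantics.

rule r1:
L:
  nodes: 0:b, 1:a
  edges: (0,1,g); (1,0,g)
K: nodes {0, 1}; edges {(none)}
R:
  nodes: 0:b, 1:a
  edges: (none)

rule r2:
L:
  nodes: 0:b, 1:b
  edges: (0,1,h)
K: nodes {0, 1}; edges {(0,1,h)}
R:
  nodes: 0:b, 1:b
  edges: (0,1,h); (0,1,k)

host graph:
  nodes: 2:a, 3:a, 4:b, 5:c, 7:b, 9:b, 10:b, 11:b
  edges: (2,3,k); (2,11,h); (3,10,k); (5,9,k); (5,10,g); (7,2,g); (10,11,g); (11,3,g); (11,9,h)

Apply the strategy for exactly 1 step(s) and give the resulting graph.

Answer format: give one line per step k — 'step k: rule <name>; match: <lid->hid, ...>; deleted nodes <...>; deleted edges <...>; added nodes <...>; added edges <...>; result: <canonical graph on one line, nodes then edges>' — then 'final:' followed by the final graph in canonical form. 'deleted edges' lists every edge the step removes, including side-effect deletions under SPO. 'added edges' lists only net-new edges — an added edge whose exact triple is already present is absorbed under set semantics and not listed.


step 1: rule r2; match: 0->11, 1->9; deleted nodes (none); deleted edges (none); added nodes (none); added edges (11,9,k); result: nodes: 2:a, 3:a, 4:b, 5:c, 7:b, 9:b, 10:b, 11:b edges: (2,3,k); (2,11,h); (3,10,k); (5,9,k); (5,10,g); (7,2,g); (10,11,g); (11,3,g); (11,9,h); (11,9,k)
final:
nodes: 2:a, 3:a, 4:b, 5:c, 7:b, 9:b, 10:b, 11:b
edges: (2,3,k); (2,11,h); (3,10,k); (5,9,k); (5,10,g); (7,2,g); (10,11,g); (11,3,g); (11,9,h); (11,9,k)


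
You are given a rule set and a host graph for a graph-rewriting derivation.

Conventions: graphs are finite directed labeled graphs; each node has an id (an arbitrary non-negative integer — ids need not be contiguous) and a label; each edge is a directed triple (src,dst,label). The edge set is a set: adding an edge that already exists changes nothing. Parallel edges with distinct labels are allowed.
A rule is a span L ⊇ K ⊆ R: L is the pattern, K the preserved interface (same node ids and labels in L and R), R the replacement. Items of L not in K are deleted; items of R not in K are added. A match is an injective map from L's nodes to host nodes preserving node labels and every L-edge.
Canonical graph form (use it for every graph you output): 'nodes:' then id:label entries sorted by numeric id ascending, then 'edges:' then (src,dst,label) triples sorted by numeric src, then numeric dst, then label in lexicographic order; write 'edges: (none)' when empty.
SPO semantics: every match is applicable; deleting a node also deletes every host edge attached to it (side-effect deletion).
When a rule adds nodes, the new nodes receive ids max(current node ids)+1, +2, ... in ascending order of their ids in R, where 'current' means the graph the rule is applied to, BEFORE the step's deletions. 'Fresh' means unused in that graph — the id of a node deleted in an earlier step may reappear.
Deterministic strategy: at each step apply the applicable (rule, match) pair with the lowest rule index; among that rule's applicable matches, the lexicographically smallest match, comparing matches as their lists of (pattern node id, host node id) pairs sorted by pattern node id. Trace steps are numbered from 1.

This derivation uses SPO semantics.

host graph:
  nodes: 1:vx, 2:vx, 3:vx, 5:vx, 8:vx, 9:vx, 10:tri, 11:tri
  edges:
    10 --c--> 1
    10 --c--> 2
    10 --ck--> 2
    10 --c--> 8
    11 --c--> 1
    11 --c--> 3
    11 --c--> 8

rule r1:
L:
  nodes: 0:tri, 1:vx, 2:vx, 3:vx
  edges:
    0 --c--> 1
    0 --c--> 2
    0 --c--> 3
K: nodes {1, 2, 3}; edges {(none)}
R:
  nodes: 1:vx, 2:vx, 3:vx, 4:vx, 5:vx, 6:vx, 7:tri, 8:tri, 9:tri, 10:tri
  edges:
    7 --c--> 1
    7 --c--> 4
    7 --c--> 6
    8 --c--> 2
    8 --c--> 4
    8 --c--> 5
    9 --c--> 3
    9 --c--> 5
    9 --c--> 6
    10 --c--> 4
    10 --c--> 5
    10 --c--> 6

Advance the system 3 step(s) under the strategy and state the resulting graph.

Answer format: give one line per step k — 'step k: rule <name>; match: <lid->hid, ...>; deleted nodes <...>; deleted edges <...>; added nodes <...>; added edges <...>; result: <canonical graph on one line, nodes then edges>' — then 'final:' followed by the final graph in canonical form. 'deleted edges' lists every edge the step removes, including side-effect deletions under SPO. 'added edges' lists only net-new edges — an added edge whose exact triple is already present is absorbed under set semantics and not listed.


step 1: rule r1; match: 0->10, 1->1, 2->2, 3->8; deleted nodes 10; deleted edges (10,1,c); (10,2,c); (10,2,ck); (10,8,c); added nodes 12, 13, 14, 15, 16, 17, 18; added edges (15,1,c); (15,12,c); (15,14,c); (16,2,c); (16,12,c); (16,13,c); (17,8,c); (17,13,c); (17,14,c); (18,12,c); (18,13,c); (18,14,c); result: nodes: 1:vx, 2:vx, 3:vx, 5:vx, 8:vx, 9:vx, 11:tri, 12:vx, 13:vx, 14:vx, 15:tri, 16:tri, 17:tri, 18:tri edges: (11,1,c); (11,3,c); (11,8,c); (15,1,c); (15,12,c); (15,14,c); (16,2,c); (16,12,c); (16,13,c); (17,8,c); (17,13,c); (17,14,c); (18,12,c); (18,13,c); (18,14,c)
step 2: rule r1; match: 0->11, 1->1, 2->3, 3->8; deleted nodes 11; deleted edges (11,1,c); (11,3,c); (11,8,c); added nodes 19, 20, 21, 22, 23, 24, 25; added edges (22,1,c); (22,19,c); (22,21,c); (23,3,c); (23,19,c); (23,20,c); (24,8,c); (24,20,c); (24,21,c); (25,19,c); (25,20,c); (25,21,c); result: nodes: 1:vx, 2:vx, 3:vx, 5:vx, 8:vx, 9:vx, 12:vx, 13:vx, 14:vx, 15:tri, 16:tri, 17:tri, 18:tri, 19:vx, 20:vx, 21:vx, 22:tri, 23:tri, 24:tri, 25:tri edges: (15,1,c); (15,12,c); (15,14,c); (16,2,c); (16,12,c); (16,13,c); (17,8,c); (17,13,c); (17,14,c); (18,12,c); (18,13,c); (18,14,c); (22,1,c); (22,19,c); (22,21,c); (23,3,c); (23,19,c); (23,20,c); (24,8,c); (24,20,c); (24,21,c); (25,19,c); (25,20,c); (25,21,c)
step 3: rule r1; match: 0->15, 1->1, 2->12, 3->14; deleted nodes 15; deleted edges (15,1,c); (15,12,c); (15,14,c); added nodes 26, 27, 28, 29, 30, 31, 32; added edges (29,1,c); (29,26,c); (29,28,c); (30,12,c); (30,26,c); (30,27,c); (31,14,c); (31,27,c); (31,28,c); (32,26,c); (32,27,c); (32,28,c); result: nodes: 1:vx, 2:vx, 3:vx, 5:vx, 8:vx, 9:vx, 12:vx, 13:vx, 14:vx, 16:tri, 17:tri, 18:tri, 19:vx, 20:vx, 21:vx, 22:tri, 23:tri, 24:tri, 25:tri, 26:vx, 27:vx, 28:vx, 29:tri, 30:tri, 31:tri, 32:tri edges: (16,2,c); (16,12,c); (16,13,c); (17,8,c); (17,13,c); (17,14,c); (18,12,c); (18,13,c); (18,14,c); (22,1,c); (22,19,c); (22,21,c); (23,3,c); (23,19,c); (23,20,c); (24,8,c); (24,20,c); (24,21,c); (25,19,c); (25,20,c); (25,21,c); (29,1,c); (29,26,c); (29,28,c); (30,12,c); (30,26,c); (30,27,c); (31,14,c); (31,27,c); (31,28,c); (32,26,c); (32,27,c); (32,28,c)
final:
nodes: 1:vx, 2:vx, 3:vx, 5:vx, 8:vx, 9:vx, 12:vx, 13:vx, 14:vx, 16:tri, 17:tri, 18:tri, 19:vx, 20:vx, 21:vx, 22:tri, 23:tri, 24:tri, 25:tri, 26:vx, 27:vx, 28:vx, 29:tri, 30:tri, 31:tri, 32:tri
edges: (16,2,c); (16,12,c); (16,13,c); (17,8,c); (17,13,c); (17,14,c); (18,12,c); (18,13,c); (18,14,c); (22,1,c); (22,19,c); (22,21,c); (23,3,c); (23,19,c); (23,20,c); (24,8,c); (24,20,c); (24,21,c); (25,19,c); (25,20,c); (25,21,c); (29,1,c); (29,26,c); (29,28,c); (30,12,c); (30,26,c); (30,27,c); (31,14,c); (31,27,c); (31,28,c); (32,26,c); (32,27,c); (32,28,c)


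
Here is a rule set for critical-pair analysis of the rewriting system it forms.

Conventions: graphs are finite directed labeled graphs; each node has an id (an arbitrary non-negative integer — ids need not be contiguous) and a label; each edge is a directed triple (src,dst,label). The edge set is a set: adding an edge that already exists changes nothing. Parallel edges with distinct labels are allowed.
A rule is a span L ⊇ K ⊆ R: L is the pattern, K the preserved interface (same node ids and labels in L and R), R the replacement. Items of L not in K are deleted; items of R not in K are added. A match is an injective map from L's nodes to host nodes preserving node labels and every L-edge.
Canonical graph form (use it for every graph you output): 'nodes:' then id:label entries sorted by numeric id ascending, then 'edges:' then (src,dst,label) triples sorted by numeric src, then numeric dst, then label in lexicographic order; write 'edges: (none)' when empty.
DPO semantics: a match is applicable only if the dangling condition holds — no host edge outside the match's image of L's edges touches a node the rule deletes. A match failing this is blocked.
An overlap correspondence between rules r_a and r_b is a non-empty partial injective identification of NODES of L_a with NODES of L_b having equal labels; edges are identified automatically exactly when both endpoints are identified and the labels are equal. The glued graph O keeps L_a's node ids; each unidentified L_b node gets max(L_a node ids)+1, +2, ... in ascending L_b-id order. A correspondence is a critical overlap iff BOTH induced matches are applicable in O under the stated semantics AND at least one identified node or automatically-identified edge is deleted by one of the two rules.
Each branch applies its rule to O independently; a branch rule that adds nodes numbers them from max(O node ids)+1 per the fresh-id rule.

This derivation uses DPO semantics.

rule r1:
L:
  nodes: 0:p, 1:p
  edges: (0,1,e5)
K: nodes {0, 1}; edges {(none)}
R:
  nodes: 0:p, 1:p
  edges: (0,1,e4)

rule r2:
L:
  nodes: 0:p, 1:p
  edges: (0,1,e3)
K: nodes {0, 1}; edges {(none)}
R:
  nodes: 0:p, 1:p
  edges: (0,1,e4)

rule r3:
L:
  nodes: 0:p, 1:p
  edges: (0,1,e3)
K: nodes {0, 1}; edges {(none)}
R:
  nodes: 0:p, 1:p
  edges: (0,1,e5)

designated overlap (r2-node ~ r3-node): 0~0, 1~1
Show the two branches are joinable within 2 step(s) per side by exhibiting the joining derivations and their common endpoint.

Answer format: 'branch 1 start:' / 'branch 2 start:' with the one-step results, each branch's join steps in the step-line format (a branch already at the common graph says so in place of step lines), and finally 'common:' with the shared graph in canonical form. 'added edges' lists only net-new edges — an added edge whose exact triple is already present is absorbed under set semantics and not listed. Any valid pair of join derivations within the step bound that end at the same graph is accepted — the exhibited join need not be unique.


branch 1 start:
nodes: 0:p, 1:p
edges: (0,1,e4)
branch 2 start:
nodes: 0:p, 1:p
edges: (0,1,e5)
branch 1: already at the common graph (0 steps)
branch 2 step 1: rule r1; match: 0->0, 1->1; deleted nodes (none); deleted edges (0,1,e5); added nodes (none); added edges (0,1,e4); result: nodes: 0:p, 1:p edges: (0,1,e4)
common:
nodes: 0:p, 1:p
edges: (0,1,e4)


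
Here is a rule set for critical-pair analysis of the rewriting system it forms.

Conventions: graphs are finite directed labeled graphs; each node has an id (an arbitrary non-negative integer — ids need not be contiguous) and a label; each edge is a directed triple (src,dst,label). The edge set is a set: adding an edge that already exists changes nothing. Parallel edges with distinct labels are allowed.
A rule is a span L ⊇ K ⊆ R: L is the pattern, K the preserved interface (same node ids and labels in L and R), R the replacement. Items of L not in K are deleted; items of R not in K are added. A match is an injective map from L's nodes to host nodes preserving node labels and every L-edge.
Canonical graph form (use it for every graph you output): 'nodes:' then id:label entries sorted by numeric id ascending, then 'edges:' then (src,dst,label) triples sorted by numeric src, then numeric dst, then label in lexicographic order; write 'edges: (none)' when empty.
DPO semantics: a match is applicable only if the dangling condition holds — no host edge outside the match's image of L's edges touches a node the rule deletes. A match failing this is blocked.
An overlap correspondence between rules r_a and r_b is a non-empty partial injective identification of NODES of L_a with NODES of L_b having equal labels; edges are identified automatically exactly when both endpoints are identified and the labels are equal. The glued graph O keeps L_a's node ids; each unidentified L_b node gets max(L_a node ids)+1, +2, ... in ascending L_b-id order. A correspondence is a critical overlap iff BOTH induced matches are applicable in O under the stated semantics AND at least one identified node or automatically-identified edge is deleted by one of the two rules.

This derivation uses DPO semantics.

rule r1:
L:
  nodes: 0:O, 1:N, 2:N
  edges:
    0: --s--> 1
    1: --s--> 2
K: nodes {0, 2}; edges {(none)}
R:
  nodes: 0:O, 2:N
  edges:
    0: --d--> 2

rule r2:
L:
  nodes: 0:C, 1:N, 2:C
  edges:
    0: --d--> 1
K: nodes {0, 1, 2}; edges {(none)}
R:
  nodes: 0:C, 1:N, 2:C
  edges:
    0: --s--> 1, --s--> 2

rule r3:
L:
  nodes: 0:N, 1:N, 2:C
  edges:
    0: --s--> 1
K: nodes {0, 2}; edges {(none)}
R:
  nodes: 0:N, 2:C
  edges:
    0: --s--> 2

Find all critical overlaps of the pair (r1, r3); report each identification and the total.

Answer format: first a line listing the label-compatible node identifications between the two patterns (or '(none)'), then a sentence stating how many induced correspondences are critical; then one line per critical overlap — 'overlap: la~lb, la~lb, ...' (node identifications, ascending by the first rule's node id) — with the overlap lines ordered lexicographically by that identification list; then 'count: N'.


label-compatible node identifications between L(r1) and L(r3): 1~0, 1~1, 2~0, 2~1
1 of the induced correspondences is a critical overlap of r1 and r3.
overlap: 1~0, 2~1
count: 1


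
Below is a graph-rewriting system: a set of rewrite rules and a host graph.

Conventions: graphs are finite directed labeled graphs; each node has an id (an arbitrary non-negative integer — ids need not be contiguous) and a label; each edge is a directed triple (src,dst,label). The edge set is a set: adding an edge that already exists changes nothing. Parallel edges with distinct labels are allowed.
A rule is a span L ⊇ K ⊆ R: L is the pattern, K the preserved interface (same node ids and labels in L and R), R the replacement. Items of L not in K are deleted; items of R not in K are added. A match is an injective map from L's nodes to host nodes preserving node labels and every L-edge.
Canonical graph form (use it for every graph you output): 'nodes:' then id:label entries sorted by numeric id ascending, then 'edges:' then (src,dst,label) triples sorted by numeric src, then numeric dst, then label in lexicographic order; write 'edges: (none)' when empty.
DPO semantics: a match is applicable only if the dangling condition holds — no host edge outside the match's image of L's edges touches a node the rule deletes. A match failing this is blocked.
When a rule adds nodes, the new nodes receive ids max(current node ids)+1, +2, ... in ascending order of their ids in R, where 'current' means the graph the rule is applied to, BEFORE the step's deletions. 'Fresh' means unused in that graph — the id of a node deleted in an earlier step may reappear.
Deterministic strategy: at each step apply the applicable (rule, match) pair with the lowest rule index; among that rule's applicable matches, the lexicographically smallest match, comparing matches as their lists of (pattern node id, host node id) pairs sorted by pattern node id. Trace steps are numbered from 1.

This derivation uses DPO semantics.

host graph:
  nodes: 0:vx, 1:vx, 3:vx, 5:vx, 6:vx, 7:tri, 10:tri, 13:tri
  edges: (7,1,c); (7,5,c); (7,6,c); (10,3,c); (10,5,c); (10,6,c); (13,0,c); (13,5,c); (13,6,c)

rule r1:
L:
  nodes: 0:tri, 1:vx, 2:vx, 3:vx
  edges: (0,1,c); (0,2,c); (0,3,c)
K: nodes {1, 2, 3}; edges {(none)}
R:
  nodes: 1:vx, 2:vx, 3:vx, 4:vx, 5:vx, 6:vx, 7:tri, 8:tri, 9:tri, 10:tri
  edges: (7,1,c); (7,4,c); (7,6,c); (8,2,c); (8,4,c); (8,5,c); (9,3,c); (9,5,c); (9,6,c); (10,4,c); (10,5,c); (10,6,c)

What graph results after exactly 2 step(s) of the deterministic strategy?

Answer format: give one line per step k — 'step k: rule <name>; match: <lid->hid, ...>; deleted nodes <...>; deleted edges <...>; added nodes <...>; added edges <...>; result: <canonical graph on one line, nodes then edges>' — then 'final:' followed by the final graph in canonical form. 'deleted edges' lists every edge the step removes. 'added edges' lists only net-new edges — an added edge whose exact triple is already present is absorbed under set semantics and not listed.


step 1: rule r1; match: 0->7, 1->1, 2->5, 3->6; deleted nodes 7; deleted edges (7,1,c); (7,5,c); (7,6,c); added nodes 14, 15, 16, 17, 18, 19, 20; added edges (17,1,c); (17,14,c); (17,16,c); (18,5,c); (18,14,c); (18,15,c); (19,6,c); (19,15,c); (19,16,c); (20,14,c); (20,15,c); (20,16,c); result: nodes: 0:vx, 1:vx, 3:vx, 5:vx, 6:vx, 10:tri, 13:tri, 14:vx, 15:vx, 16:vx, 17:tri, 18:tri, 19:tri, 20:tri edges: (10,3,c); (10,5,c); (10,6,c); (13,0,c); (13,5,c); (13,6,c); (17,1,c); (17,14,c); (17,16,c); (18,5,c); (18,14,c); (18,15,c); (19,6,c); (19,15,c); (19,16,c); (20,14,c); (20,15,c); (20,16,c)
step 2: rule r1; match: 0->10, 1->3, 2->5, 3->6; deleted nodes 10; deleted edges (10,3,c); (10,5,c); (10,6,c); added nodes 21, 22, 23, 24, 25, 26, 27; added edges (24,3,c); (24,21,c); (24,23,c); (25,5,c); (25,21,c); (25,22,c); (26,6,c); (26,22,c); (26,23,c); (27,21,c); (27,22,c); (27,23,c); result: nodes: 0:vx, 1:vx, 3:vx, 5:vx, 6:vx, 13:tri, 14:vx, 15:vx, 16:vx, 17:tri, 18:tri, 19:tri, 20:tri, 21:vx, 22:vx, 23:vx, 24:tri, 25:tri, 26:tri, 27:tri edges: (13,0,c); (13,5,c); (13,6,c); (17,1,c); (17,14,c); (17,16,c); (18,5,c); (18,14,c); (18,15,c); (19,6,c); (19,15,c); (19,16,c); (20,14,c); (20,15,c); (20,16,c); (24,3,c); (24,21,c); (24,23,c); (25,5,c); (25,21,c); (25,22,c); (26,6,c); (26,22,c); (26,23,c); (27,21,c); (27,22,c); (27,23,c)
final:
nodes: 0:vx, 1:vx, 3:vx, 5:vx, 6:vx, 13:tri, 14:vx, 15:vx, 16:vx, 17:tri, 18:tri, 19:tri, 20:tri, 21:vx, 22:vx, 23:vx, 24:tri, 25:tri, 26:tri, 27:tri
edges: (13,0,c); (13,5,c); (13,6,c); (17,1,c); (17,14,c); (17,16,c); (18,5,c); (18,14,c); (18,15,c); (19,6,c); (19,15,c); (19,16,c); (20,14,c); (20,15,c); (20,16,c); (24,3,c); (24,21,c); (24,23,c); (25,5,c); (25,21,c); (25,22,c); (26,6,c); (26,22,c); (26,23,c); (27,21,c); (27,22,c); (27,23,c)


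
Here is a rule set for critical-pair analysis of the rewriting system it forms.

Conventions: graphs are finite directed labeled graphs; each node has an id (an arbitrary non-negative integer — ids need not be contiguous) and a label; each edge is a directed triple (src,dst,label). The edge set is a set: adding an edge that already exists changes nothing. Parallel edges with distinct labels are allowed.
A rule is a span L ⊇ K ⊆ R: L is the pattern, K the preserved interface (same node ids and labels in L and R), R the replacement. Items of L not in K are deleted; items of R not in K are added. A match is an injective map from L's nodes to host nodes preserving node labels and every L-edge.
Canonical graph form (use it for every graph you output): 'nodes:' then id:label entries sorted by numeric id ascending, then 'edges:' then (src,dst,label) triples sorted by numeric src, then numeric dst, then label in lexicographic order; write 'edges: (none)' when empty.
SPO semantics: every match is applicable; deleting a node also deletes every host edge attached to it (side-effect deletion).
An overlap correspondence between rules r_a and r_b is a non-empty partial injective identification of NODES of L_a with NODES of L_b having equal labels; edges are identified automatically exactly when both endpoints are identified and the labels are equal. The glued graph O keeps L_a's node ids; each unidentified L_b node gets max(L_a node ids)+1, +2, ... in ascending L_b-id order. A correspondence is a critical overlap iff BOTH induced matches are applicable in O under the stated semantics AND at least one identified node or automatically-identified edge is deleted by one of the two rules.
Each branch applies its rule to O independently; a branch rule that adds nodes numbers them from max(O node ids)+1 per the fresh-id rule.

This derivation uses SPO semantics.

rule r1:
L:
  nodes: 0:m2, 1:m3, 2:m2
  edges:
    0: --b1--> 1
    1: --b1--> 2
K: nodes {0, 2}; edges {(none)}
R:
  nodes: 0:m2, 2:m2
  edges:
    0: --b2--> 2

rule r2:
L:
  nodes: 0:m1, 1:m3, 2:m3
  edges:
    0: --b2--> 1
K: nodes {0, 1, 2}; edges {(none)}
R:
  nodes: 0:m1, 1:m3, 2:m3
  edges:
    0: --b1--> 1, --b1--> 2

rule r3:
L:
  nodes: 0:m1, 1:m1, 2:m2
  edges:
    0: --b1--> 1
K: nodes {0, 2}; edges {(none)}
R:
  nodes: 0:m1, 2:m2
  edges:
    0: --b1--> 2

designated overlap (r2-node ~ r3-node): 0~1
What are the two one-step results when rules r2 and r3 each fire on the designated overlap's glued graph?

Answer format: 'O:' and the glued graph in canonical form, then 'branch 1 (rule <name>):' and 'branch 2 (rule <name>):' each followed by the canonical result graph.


O:
nodes: 0:m1, 1:m3, 2:m3, 3:m1, 4:m2
edges: (0,1,b2); (3,0,b1)
branch 1 (rule r2):
nodes: 0:m1, 1:m3, 2:m3, 3:m1, 4:m2
edges: (0,1,b1); (0,2,b1); (3,0,b1)
branch 2 (rule r3):
nodes: 1:m3, 2:m3, 3:m1, 4:m2
edges: (3,4,b1)


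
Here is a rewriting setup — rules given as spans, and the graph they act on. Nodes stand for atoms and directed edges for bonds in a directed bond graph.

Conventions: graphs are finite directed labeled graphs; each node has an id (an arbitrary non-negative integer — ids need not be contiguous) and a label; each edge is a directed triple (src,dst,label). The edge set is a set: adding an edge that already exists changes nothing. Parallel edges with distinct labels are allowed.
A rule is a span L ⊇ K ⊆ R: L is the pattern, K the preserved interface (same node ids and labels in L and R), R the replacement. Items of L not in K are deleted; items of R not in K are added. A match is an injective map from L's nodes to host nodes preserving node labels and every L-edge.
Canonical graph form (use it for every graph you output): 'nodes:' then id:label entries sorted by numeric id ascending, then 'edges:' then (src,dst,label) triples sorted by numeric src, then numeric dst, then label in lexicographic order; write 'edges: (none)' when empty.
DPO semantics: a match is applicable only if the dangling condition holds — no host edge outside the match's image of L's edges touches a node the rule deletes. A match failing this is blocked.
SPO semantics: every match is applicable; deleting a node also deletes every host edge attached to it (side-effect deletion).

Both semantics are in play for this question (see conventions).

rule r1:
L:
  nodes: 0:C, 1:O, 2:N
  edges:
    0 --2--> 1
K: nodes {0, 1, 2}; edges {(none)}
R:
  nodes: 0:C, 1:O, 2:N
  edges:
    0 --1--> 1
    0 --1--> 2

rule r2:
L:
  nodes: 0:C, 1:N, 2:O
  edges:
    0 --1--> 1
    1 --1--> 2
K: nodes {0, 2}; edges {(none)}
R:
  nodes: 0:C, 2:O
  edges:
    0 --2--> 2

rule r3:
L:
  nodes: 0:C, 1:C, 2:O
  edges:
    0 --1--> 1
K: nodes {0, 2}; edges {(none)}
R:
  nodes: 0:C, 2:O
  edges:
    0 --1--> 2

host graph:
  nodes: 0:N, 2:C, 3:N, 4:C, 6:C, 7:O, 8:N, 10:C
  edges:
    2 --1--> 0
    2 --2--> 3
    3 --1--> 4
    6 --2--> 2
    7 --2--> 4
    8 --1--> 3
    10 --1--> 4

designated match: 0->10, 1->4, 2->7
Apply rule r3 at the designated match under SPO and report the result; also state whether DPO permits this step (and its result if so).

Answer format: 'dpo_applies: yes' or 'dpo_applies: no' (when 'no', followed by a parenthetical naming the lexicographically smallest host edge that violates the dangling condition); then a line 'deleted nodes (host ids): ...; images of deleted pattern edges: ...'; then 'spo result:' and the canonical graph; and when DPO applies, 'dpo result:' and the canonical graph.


dpo_applies: no
(the rule deletes node 4, which keeps host edge (3,4,1) outside the match image — the dangling condition fails, DPO blocks; SPO proceeds and side-deletes such edges)
deleted nodes (host ids): 4; images of deleted pattern edges: (10,4,1)
spo result:
nodes: 0:N, 2:C, 3:N, 6:C, 7:O, 8:N, 10:C
edges: (2,0,1); (2,3,2); (6,2,2); (8,3,1); (10,7,1)


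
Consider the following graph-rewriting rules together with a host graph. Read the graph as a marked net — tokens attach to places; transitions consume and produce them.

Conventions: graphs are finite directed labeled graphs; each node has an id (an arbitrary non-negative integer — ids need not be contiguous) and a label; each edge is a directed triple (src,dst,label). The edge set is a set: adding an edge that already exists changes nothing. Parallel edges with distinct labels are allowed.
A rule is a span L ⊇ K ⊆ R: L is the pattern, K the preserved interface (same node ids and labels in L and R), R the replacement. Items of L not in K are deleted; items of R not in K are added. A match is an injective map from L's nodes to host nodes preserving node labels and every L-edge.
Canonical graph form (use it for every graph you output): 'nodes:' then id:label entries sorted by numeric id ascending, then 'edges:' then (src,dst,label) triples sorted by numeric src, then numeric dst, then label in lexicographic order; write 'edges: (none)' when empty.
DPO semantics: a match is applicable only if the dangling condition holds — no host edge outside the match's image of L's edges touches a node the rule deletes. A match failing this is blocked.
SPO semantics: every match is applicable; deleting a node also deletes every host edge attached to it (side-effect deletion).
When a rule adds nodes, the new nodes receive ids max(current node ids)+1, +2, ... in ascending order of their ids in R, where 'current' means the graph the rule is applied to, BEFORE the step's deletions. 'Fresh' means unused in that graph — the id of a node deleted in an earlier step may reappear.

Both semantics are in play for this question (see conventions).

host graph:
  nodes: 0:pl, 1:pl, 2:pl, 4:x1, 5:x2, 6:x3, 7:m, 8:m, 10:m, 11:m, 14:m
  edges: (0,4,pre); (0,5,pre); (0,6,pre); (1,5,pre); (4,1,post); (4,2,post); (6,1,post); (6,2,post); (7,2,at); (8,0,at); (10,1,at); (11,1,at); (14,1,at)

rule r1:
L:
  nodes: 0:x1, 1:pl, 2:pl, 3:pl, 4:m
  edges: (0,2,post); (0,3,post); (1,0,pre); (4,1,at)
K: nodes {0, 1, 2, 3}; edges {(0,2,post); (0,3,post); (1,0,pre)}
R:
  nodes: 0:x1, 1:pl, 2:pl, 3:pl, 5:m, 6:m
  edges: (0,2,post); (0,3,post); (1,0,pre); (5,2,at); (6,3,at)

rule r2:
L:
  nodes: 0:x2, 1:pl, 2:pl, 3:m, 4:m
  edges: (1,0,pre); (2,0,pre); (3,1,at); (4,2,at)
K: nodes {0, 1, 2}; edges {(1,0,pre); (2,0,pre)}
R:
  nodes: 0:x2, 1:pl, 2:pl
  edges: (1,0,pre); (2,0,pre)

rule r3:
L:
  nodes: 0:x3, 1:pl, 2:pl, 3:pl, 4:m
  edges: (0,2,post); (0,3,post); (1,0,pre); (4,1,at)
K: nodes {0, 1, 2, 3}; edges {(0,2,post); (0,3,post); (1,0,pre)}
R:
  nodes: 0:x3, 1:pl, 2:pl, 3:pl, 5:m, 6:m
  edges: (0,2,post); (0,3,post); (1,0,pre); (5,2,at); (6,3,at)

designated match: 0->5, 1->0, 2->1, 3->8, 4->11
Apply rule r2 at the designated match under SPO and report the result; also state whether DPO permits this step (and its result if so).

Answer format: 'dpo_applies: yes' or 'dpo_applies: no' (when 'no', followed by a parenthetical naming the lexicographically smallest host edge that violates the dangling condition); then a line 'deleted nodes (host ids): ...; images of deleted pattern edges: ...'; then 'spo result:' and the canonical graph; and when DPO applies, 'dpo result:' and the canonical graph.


dpo_applies: yes
deleted nodes (host ids): 8, 11; images of deleted pattern edges: (8,0,at); (11,1,at)
spo result:
nodes: 0:pl, 1:pl, 2:pl, 4:x1, 5:x2, 6:x3, 7:m, 10:m, 14:m
edges: (0,4,pre); (0,5,pre); (0,6,pre); (1,5,pre); (4,1,post); (4,2,post); (6,1,post); (6,2,post); (7,2,at); (10,1,at); (14,1,at)
dpo result:
nodes: 0:pl, 1:pl, 2:pl, 4:x1, 5:x2, 6:x3, 7:m, 10:m, 14:m
edges: (0,4,pre); (0,5,pre); (0,6,pre); (1,5,pre); (4,1,post); (4,2,post); (6,1,post); (6,2,post); (7,2,at); (10,1,at); (14,1,at)


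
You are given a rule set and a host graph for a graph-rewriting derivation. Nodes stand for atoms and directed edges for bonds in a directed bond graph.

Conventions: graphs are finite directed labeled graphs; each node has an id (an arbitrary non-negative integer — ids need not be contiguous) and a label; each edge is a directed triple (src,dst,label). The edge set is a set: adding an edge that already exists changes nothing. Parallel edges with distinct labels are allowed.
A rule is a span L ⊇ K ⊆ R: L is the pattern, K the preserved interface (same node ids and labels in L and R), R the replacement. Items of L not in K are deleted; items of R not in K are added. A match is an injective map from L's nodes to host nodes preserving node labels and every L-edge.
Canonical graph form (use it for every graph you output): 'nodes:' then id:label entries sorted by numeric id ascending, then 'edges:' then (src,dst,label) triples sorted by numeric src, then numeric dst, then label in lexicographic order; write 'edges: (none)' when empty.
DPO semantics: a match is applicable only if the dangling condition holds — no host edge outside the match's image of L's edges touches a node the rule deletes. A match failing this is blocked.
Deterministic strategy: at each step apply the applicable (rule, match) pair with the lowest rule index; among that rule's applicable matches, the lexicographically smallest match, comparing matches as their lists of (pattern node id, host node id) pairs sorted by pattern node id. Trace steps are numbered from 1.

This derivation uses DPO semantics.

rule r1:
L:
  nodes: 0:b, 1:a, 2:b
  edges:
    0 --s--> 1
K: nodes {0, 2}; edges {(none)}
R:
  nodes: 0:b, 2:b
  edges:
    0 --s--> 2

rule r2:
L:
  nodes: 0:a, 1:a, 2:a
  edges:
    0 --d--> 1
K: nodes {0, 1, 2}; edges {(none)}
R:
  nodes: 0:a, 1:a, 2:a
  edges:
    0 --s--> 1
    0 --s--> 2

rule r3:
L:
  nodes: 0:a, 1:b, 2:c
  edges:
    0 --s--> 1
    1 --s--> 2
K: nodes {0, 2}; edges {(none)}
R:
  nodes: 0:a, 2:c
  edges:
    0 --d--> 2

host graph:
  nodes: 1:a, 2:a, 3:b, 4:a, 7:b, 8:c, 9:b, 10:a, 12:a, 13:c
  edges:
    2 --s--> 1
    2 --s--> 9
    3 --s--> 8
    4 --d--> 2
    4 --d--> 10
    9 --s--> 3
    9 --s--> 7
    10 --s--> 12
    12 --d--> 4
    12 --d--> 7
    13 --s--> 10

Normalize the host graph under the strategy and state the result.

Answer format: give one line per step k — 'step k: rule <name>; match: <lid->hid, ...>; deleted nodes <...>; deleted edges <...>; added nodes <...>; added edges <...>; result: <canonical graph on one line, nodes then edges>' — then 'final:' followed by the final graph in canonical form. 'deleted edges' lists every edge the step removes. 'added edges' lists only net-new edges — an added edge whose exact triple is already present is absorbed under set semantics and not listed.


step 1: rule r2; match: 0->4, 1->2, 2->1; deleted nodes (none); deleted edges (4,2,d); added nodes (none); added edges (4,1,s); (4,2,s); result: nodes: 1:a, 2:a, 3:b, 4:a, 7:b, 8:c, 9:b, 10:a, 12:a, 13:c edges: (2,1,s); (2,9,s); (3,8,s); (4,1,s); (4,2,s); (4,10,d); (9,3,s); (9,7,s); (10,12,s); (12,4,d); (12,7,d); (13,10,s)
step 2: rule r2; match: 0->4, 1->10, 2->1; deleted nodes (none); deleted edges (4,10,d); added nodes (none); added edges (4,10,s); result: nodes: 1:a, 2:a, 3:b, 4:a, 7:b, 8:c, 9:b, 10:a, 12:a, 13:c edges: (2,1,s); (2,9,s); (3,8,s); (4,1,s); (4,2,s); (4,10,s); (9,3,s); (9,7,s); (10,12,s); (12,4,d); (12,7,d); (13,10,s)
step 3: rule r2; match: 0->12, 1->4, 2->1; deleted nodes (none); deleted edges (12,4,d); added nodes (none); added edges (12,1,s); (12,4,s); result: nodes: 1:a, 2:a, 3:b, 4:a, 7:b, 8:c, 9:b, 10:a, 12:a, 13:c edges: (2,1,s); (2,9,s); (3,8,s); (4,1,s); (4,2,s); (4,10,s); (9,3,s); (9,7,s); (10,12,s); (12,1,s); (12,4,s); (12,7,d); (13,10,s)
final:
nodes: 1:a, 2:a, 3:b, 4:a, 7:b, 8:c, 9:b, 10:a, 12:a, 13:c
edges: (2,1,s); (2,9,s); (3,8,s); (4,1,s); (4,2,s); (4,10,s); (9,3,s); (9,7,s); (10,12,s); (12,1,s); (12,4,s); (12,7,d); (13,10,s)
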